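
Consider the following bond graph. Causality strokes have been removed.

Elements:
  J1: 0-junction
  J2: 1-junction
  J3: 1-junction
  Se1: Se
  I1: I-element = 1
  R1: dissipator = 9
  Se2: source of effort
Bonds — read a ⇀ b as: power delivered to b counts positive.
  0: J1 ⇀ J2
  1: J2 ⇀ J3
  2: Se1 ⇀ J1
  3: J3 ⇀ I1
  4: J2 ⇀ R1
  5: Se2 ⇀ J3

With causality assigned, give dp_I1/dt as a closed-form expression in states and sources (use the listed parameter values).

bond 2 stroke at J1  (Se1 (Se) sets effort on bond)
bond 5 stroke at J3  (source Se2 imposes e)
bond 0 stroke at J2  (J1: bond 2 brought effort, rest push out)
bond 3 stroke at I1  (I1 integral (f out))
bond 1 stroke at J3  (J3 flow already set via bond 3)
bond 4 stroke at J2  (J2 flow already set via bond 1)

dp_I1/dt = E_Se1 + E_Se2 - 9*p_I1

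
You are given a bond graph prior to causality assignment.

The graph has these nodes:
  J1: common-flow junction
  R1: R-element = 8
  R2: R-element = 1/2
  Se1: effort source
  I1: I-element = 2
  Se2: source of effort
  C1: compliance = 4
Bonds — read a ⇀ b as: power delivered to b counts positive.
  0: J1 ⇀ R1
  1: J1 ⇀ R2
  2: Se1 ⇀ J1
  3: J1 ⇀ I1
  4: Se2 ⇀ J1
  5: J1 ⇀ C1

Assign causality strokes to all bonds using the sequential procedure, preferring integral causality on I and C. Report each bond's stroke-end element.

#0 →J1
#1 →J1
#2 →J1
#3 →I1
#4 →J1
#5 →J1

bond 2 stroke→J1  (Se1: effort source, stroke at far end)
bond 4 stroke→J1  (Se2: effort source, stroke at far end)
bond 3 stroke→I1  (I1 outputs flow p/I1)
bond 0 stroke→J1  (common-f at J1 fixed by 3)
bond 1 stroke→J1  (J1 flow already set via bond 3)
bond 5 stroke→J1  (J1 flow already set via bond 3)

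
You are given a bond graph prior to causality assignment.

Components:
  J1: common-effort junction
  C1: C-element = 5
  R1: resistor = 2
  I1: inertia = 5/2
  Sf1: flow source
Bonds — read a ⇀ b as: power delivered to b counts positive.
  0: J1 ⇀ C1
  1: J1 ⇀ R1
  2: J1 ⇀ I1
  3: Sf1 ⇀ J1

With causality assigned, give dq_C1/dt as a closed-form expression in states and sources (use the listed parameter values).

dq_C1/dt = F_Sf1 - 2*p_I1/5 - q_C1/10

b3 stroke at Sf1  (Sf1: flow source, stroke at near end)
b0 stroke at J1  (C1 outputs effort q/C1)
b1 stroke at R1  (J1: bond 0 brought effort, rest push out)
b2 stroke at I1  (0-jn J1 has e-setter on 0)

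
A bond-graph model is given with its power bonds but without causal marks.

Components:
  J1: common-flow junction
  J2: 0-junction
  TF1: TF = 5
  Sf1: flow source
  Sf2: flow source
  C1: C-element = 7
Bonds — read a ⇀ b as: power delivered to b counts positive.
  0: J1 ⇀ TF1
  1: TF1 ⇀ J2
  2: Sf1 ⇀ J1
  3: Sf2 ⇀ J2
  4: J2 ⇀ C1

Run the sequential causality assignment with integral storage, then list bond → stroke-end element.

#2 stroke→Sf1  (Sf1 (Sf) sets flow on bond)
#3 stroke→Sf2  (Sf2 (Sf) sets flow on bond)
#0 stroke→J1  (1-jn J1 has f-setter on 2)
#1 stroke→TF1  (through TF1, causality passes straight; one stroke at TF1)
#4 stroke→J2  (J2 needs exactly one e-in)

#0 stroke→J1
#1 stroke→TF1
#2 stroke→Sf1
#3 stroke→Sf2
#4 stroke→J2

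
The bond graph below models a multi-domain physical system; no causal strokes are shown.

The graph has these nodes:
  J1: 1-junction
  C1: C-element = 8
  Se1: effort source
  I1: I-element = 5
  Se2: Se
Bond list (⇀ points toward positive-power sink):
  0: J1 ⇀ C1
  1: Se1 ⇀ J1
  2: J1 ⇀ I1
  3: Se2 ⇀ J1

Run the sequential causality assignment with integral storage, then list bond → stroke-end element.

β0 stroke at J1
β1 stroke at J1
β2 stroke at I1
β3 stroke at J1

β1 →J1  (Se1: effort source, stroke at far end)
β3 →J1  (Se2 fixes effort; stroke away)
β0 →J1  (prefer integral on C1)
β2 →I1  (J1 needs exactly one f-in)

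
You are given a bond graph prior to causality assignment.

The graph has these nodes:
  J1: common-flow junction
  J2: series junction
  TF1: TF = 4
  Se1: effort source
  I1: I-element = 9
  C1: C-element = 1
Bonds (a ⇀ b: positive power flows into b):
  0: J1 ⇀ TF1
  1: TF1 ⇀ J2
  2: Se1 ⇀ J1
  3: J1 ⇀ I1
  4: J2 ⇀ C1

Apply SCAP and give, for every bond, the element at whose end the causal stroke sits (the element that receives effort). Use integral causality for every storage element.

β2 stroke→J1  (Se1 (Se) sets effort on bond)
β3 stroke→I1  (prefer integral on I1)
β0 stroke→J1  (J1: bond 3 brought flow, rest push out)
β1 stroke→TF1  (through TF1, causality passes straight; one stroke at TF1)
β4 stroke→J2  (J2 flow already set via bond 1)

#0 stroke→J1
#1 stroke→TF1
#2 stroke→J1
#3 stroke→I1
#4 stroke→J2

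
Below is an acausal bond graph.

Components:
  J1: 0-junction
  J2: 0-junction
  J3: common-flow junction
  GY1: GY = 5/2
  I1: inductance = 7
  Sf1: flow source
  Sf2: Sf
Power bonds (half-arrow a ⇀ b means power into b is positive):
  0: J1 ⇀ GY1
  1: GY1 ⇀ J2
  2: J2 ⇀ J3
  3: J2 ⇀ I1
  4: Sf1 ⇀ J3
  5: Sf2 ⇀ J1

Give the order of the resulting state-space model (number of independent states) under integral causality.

#4 |Sf1  (Sf1 fixes flow; stroke at Sf1)
#5 |Sf2  (Sf2 fixes flow; stroke at Sf2)
#0 |J1  (J1 needs exactly one e-in)
#2 |J3  (1-jn J3 has f-setter on 4)
#1 |J2  (GY1 both-in/both-out from 0)
#3 |I1  (J2 effort already set via bond 1)

1  (I1 all integral)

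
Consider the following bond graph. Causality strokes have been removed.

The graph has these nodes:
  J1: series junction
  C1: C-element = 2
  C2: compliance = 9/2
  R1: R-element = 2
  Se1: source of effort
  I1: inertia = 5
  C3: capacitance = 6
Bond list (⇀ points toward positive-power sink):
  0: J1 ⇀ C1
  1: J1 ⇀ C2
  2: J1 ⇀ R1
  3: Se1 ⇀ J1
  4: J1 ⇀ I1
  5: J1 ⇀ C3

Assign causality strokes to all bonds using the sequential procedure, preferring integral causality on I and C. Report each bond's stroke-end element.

β3 →J1  (source Se1 imposes e)
β0 →J1  (prefer integral on C1)
β1 →J1  (C2 outputs effort q/C2)
β4 →I1  (I1: I, integral causality)
β2 →J1  (1-jn J1 has f-setter on 4)
β5 →J1  (J1 flow already set via bond 4)

bond 0 |J1
bond 1 |J1
bond 2 |J1
bond 3 |J1
bond 4 |I1
bond 5 |J1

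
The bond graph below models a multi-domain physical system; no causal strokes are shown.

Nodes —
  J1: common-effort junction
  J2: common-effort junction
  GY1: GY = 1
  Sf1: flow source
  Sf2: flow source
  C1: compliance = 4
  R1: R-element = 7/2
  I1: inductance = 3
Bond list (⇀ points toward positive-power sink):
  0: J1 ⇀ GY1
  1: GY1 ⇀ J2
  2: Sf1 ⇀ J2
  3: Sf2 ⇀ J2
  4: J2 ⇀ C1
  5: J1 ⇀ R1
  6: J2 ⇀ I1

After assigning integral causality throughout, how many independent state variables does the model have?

2  (C1, I1 all integral)

#2 |Sf1  (Sf1 fixes flow; stroke at Sf1)
#3 |Sf2  (source Sf2 imposes f)
#4 |J2  (C1: C, integral causality)
#1 |GY1  (common-e at J2 fixed by 4)
#6 |I1  (0-jn J2 has e-setter on 4)
#0 |GY1  (GY1: gyrator matches bond 1)
#5 |J1  (only one effort-in slot at J1)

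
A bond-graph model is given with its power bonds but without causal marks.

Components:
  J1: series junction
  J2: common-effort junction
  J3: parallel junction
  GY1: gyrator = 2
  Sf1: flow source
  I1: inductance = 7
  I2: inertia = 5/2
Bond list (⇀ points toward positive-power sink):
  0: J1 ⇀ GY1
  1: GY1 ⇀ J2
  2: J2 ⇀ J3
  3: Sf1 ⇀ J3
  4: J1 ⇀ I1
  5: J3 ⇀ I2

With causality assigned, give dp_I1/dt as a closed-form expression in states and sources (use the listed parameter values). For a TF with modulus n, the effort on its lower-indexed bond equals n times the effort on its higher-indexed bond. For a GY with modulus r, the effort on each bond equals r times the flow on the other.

dp_I1/dt = 2*F_Sf1 - 4*p_I2/5

b3 →Sf1  (Sf1 fixes flow; stroke at Sf1)
b4 →I1  (I1: I, integral causality)
b0 →J1  (J1: bond 4 brought flow, rest push out)
b1 →J2  (GY1 both-in/both-out from 0)
b2 →J3  (J2 effort already set via bond 1)
b5 →I2  (0-jn J3 has e-setter on 2)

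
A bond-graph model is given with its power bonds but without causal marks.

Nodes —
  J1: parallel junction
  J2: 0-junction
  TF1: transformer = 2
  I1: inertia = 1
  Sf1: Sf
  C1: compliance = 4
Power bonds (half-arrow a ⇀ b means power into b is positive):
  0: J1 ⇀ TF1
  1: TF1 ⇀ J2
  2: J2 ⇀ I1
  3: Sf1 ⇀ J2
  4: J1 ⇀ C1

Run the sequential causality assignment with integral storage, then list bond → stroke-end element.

#0 stroke→TF1
#1 stroke→J2
#2 stroke→I1
#3 stroke→Sf1
#4 stroke→J1

β3 →Sf1  (Sf1 (Sf) sets flow on bond)
β2 →I1  (prefer integral on I1)
β1 →J2  (closing 0-jn rule on J2)
β0 →TF1  (TF TF1: opposite of bond 1)
β4 →J1  (closing 0-jn rule on J1)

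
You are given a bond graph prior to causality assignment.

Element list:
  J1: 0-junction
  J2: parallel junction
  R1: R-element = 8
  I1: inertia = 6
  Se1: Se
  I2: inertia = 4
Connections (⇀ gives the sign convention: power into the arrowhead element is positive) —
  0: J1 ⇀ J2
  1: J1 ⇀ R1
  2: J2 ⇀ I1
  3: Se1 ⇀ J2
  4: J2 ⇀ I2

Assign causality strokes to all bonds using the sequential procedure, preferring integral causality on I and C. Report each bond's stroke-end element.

#0 |J1
#1 |R1
#2 |I1
#3 |J2
#4 |I2

b3 |J2  (Se1 fixes effort; stroke away)
b0 |J1  (J2: bond 3 brought effort, rest push out)
b2 |I1  (J2: bond 3 brought effort, rest push out)
b4 |I2  (J2 effort already set via bond 3)
b1 |R1  (common-e at J1 fixed by 0)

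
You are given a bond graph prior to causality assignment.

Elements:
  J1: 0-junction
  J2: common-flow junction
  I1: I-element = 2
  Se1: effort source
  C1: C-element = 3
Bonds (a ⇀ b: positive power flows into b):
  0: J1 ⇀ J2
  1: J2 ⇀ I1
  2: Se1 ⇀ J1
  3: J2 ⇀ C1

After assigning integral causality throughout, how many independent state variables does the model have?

bond 2 stroke at J1  (source Se1 imposes e)
bond 0 stroke at J2  (0-jn J1 has e-setter on 2)
bond 1 stroke at I1  (I1 outputs flow p/I1)
bond 3 stroke at J2  (common-f at J2 fixed by 1)

2  (C1, I1 all integral)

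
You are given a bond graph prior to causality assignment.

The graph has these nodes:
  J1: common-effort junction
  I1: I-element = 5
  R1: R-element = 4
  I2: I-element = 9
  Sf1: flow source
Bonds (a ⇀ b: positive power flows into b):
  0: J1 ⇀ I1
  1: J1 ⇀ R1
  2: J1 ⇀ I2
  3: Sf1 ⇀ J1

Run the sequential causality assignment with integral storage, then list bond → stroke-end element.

#0 →I1
#1 →J1
#2 →I2
#3 →Sf1

bond 3 |Sf1  (source Sf1 imposes f)
bond 0 |I1  (I1 outputs flow p/I1)
bond 2 |I2  (I2 outputs flow p/I2)
bond 1 |J1  (J1: last free bond brings effort in)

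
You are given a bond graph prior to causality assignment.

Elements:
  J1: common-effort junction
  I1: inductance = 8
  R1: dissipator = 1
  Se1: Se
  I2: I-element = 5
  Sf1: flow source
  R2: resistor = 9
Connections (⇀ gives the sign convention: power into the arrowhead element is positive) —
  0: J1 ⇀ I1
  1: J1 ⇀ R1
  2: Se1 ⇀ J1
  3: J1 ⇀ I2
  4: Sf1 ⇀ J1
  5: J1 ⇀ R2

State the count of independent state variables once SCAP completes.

β2 |J1  (Se1 (Se) sets effort on bond)
β4 |Sf1  (Sf1 fixes flow; stroke at Sf1)
β0 |I1  (J1: bond 2 brought effort, rest push out)
β1 |R1  (common-e at J1 fixed by 2)
β3 |I2  (J1 effort already set via bond 2)
β5 |R2  (J1: bond 2 brought effort, rest push out)

2  (I1, I2 all integral)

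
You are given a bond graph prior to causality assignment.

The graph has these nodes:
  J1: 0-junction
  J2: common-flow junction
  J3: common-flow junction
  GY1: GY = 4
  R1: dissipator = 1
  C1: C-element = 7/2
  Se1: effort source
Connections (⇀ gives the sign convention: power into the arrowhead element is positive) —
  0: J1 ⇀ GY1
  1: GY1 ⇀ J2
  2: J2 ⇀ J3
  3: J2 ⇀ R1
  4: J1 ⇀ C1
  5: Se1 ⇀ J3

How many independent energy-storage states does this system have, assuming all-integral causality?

#5 stroke at J3  (Se1 fixes effort; stroke away)
#2 stroke at J2  (only one flow-in slot at J3)
#4 stroke at J1  (C1 integral (e out))
#0 stroke at GY1  (0-jn J1 has e-setter on 4)
#1 stroke at GY1  (GY1: gyrator matches bond 0)
#3 stroke at J2  (common-f at J2 fixed by 1)

1  (C1 all integral)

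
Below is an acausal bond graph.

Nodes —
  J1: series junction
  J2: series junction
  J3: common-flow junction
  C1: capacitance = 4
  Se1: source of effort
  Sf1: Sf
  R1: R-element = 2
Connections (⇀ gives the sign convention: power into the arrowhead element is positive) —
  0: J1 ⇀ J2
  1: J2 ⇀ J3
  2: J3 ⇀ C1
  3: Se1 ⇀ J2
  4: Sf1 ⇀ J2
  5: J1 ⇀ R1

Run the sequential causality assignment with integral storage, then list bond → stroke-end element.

bond 3 stroke at J2  (Se1 fixes effort; stroke away)
bond 4 stroke at Sf1  (source Sf1 imposes f)
bond 0 stroke at J2  (1-jn J2 has f-setter on 4)
bond 1 stroke at J2  (common-f at J2 fixed by 4)
bond 2 stroke at J3  (common-f at J3 fixed by 1)
bond 5 stroke at J1  (J1 flow already set via bond 0)

#0 stroke→J2
#1 stroke→J2
#2 stroke→J3
#3 stroke→J2
#4 stroke→Sf1
#5 stroke→J1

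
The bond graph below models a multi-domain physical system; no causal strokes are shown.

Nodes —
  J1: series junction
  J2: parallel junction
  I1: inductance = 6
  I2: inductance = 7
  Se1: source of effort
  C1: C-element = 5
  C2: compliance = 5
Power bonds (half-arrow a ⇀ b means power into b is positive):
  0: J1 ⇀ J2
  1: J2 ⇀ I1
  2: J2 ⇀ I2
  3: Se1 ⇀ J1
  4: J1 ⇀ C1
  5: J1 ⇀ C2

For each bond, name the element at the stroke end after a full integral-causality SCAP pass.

β0 stroke→J2
β1 stroke→I1
β2 stroke→I2
β3 stroke→J1
β4 stroke→J1
β5 stroke→J1

β3 |J1  (Se1: effort source, stroke at far end)
β1 |I1  (I1: I, integral causality)
β2 |I2  (I2 integral (f out))
β0 |J2  (J2: last free bond brings effort in)
β4 |J1  (J1: bond 0 brought flow, rest push out)
β5 |J1  (J1 flow already set via bond 0)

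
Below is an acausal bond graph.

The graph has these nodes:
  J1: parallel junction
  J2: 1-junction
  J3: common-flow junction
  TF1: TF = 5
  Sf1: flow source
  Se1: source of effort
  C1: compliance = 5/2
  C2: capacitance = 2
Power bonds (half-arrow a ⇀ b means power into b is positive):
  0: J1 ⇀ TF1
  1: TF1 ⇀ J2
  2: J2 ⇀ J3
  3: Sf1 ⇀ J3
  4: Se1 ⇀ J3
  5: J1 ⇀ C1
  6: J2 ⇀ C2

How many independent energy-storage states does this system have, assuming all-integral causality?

b3 |Sf1  (Sf1: flow source, stroke at near end)
b4 |J3  (Se1 fixes effort; stroke away)
b2 |J3  (J3 flow already set via bond 3)
b1 |J2  (1-jn J2 has f-setter on 2)
b6 |J2  (common-f at J2 fixed by 2)
b0 |TF1  (TF1: transformer flips bond 1)
b5 |J1  (closing 0-jn rule on J1)

2  (C1, C2 all integral)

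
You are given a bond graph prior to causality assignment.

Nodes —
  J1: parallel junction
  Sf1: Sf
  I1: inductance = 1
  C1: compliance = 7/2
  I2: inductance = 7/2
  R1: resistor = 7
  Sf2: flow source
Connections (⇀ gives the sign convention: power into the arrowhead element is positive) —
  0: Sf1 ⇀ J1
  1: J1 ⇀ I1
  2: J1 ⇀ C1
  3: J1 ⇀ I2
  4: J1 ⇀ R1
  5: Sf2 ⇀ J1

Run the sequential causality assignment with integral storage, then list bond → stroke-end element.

#0 stroke at Sf1
#1 stroke at I1
#2 stroke at J1
#3 stroke at I2
#4 stroke at R1
#5 stroke at Sf2

β0 |Sf1  (source Sf1 imposes f)
β5 |Sf2  (source Sf2 imposes f)
β1 |I1  (I1 outputs flow p/I1)
β2 |J1  (C1 integral (e out))
β3 |I2  (0-jn J1 has e-setter on 2)
β4 |R1  (J1 effort already set via bond 2)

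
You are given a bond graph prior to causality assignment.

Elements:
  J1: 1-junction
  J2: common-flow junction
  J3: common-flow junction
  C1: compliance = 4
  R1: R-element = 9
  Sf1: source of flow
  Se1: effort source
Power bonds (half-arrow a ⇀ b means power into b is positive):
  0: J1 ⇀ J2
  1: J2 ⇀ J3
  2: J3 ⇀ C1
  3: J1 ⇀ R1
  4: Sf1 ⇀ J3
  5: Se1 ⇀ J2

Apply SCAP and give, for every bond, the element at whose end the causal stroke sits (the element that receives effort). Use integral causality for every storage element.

bond 4 |Sf1  (Sf1: flow source, stroke at near end)
bond 5 |J2  (Se1: effort source, stroke at far end)
bond 1 |J3  (common-f at J3 fixed by 4)
bond 2 |J3  (common-f at J3 fixed by 4)
bond 0 |J2  (common-f at J2 fixed by 1)
bond 3 |J1  (J1: bond 0 brought flow, rest push out)

β0 →J2
β1 →J3
β2 →J3
β3 →J1
β4 →Sf1
β5 →J2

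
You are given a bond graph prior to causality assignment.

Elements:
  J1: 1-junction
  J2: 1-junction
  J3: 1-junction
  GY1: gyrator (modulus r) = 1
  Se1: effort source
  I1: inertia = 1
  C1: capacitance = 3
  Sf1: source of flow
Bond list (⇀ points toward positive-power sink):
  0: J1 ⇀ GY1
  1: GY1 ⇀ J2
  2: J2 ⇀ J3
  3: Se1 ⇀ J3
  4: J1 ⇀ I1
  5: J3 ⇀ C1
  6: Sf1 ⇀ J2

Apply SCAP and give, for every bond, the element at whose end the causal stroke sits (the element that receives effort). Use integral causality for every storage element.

bond 0 stroke at J1
bond 1 stroke at J2
bond 2 stroke at J2
bond 3 stroke at J3
bond 4 stroke at I1
bond 5 stroke at J3
bond 6 stroke at Sf1

β3 stroke at J3  (Se1: effort source, stroke at far end)
β6 stroke at Sf1  (Sf1: flow source, stroke at near end)
β1 stroke at J2  (J2 flow already set via bond 6)
β2 stroke at J2  (J2 flow already set via bond 6)
β5 stroke at J3  (common-f at J3 fixed by 2)
β0 stroke at J1  (GY GY1: same side as bond 1)
β4 stroke at I1  (closing 1-jn rule on J1)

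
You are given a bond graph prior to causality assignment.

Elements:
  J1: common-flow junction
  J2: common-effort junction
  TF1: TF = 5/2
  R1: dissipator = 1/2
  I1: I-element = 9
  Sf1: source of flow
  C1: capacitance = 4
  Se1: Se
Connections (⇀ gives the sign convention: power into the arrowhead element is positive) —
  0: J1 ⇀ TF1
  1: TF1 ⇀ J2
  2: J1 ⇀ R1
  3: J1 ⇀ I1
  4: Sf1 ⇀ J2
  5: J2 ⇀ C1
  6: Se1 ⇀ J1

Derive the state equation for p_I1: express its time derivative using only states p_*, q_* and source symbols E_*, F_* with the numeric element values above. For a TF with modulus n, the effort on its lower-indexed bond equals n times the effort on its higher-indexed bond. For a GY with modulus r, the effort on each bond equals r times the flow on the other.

dp_I1/dt = E_Se1 - p_I1/18 - 5*q_C1/8

b4 stroke→Sf1  (source Sf1 imposes f)
b6 stroke→J1  (source Se1 imposes e)
b3 stroke→I1  (I1 integral (f out))
b0 stroke→J1  (common-f at J1 fixed by 3)
b2 stroke→J1  (J1 flow already set via bond 3)
b1 stroke→TF1  (through TF1, causality passes straight; one stroke at TF1)
b5 stroke→J2  (closing 0-jn rule on J2)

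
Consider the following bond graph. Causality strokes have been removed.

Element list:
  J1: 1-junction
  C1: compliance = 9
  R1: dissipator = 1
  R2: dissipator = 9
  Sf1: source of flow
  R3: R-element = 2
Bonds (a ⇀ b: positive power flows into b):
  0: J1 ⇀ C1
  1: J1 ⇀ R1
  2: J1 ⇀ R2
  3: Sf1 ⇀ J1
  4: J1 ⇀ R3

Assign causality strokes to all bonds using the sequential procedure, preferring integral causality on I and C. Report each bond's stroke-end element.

#3 |Sf1  (Sf1: flow source, stroke at near end)
#0 |J1  (common-f at J1 fixed by 3)
#1 |J1  (J1: bond 3 brought flow, rest push out)
#2 |J1  (J1: bond 3 brought flow, rest push out)
#4 |J1  (1-jn J1 has f-setter on 3)

β0 →J1
β1 →J1
β2 →J1
β3 →Sf1
β4 →J1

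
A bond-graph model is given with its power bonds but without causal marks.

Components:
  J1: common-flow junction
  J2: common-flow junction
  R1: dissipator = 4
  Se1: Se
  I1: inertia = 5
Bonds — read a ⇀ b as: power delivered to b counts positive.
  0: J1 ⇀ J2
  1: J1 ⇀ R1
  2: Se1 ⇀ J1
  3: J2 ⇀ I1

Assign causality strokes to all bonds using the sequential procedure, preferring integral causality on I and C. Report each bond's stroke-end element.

bond 0 |J2
bond 1 |J1
bond 2 |J1
bond 3 |I1

β2 stroke at J1  (Se1 fixes effort; stroke away)
β3 stroke at I1  (I1: I, integral causality)
β0 stroke at J2  (J2: bond 3 brought flow, rest push out)
β1 stroke at J1  (common-f at J1 fixed by 0)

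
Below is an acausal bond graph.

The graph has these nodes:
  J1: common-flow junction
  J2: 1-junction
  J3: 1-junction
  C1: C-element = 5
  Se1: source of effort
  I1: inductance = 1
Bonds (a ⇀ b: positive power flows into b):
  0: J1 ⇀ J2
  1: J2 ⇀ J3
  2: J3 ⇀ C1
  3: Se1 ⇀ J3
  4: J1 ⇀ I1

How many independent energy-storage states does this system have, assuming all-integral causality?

b3 stroke at J3  (Se1 fixes effort; stroke away)
b2 stroke at J3  (C1 integral (e out))
b1 stroke at J2  (J3 needs exactly one f-in)
b0 stroke at J1  (closing 1-jn rule on J2)
b4 stroke at I1  (closing 1-jn rule on J1)

2  (C1, I1 all integral)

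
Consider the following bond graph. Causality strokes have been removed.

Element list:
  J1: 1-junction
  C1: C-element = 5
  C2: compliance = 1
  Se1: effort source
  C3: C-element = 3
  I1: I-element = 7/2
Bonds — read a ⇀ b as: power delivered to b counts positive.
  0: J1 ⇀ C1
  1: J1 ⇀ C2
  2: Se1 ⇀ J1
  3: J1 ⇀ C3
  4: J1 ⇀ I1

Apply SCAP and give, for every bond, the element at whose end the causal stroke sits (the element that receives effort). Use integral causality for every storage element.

bond 0 |J1
bond 1 |J1
bond 2 |J1
bond 3 |J1
bond 4 |I1

b2 →J1  (Se1: effort source, stroke at far end)
b0 →J1  (C1 integral (e out))
b1 →J1  (C2: C, integral causality)
b3 →J1  (C3: C, integral causality)
b4 →I1  (J1: last free bond brings flow in)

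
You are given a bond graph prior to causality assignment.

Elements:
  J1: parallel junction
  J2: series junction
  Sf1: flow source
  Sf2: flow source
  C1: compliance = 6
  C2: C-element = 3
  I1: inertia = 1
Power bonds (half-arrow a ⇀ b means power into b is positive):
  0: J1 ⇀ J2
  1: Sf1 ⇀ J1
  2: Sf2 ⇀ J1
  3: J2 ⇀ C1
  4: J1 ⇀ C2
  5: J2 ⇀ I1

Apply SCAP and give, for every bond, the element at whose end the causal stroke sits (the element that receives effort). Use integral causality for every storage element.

b1 |Sf1  (source Sf1 imposes f)
b2 |Sf2  (Sf2 fixes flow; stroke at Sf2)
b3 |J2  (C1 integral (e out))
b4 |J1  (C2 outputs effort q/C2)
b0 |J2  (0-jn J1 has e-setter on 4)
b5 |I1  (J2 needs exactly one f-in)

#0 |J2
#1 |Sf1
#2 |Sf2
#3 |J2
#4 |J1
#5 |I1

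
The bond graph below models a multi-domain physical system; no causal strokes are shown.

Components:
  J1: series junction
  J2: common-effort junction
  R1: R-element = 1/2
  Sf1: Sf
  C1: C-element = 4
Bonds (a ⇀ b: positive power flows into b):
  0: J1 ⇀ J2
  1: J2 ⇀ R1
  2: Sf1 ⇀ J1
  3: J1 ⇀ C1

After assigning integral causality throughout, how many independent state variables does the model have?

bond 2 →Sf1  (Sf1: flow source, stroke at near end)
bond 0 →J1  (J1: bond 2 brought flow, rest push out)
bond 3 →J1  (J1: bond 2 brought flow, rest push out)
bond 1 →J2  (only one effort-in slot at J2)

1  (C1 all integral)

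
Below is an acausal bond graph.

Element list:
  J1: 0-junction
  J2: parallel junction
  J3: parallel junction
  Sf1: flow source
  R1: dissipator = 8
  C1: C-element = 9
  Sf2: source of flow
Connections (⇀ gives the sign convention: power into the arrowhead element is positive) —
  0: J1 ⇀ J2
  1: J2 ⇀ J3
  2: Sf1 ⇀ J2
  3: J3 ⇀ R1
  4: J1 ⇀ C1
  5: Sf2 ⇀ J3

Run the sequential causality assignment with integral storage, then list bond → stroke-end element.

β2 |Sf1  (source Sf1 imposes f)
β5 |Sf2  (Sf2: flow source, stroke at near end)
β4 |J1  (C1 integral (e out))
β0 |J2  (J1: bond 4 brought effort, rest push out)
β1 |J3  (0-jn J2 has e-setter on 0)
β3 |R1  (J3 effort already set via bond 1)

β0 stroke→J2
β1 stroke→J3
β2 stroke→Sf1
β3 stroke→R1
β4 stroke→J1
β5 stroke→Sf2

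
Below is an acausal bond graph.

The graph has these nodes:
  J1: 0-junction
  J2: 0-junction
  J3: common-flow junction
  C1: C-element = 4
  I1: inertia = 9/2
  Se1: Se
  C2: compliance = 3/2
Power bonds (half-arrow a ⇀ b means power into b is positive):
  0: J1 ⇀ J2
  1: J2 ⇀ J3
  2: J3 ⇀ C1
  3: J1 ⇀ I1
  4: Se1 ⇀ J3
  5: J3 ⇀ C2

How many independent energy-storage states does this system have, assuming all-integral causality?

3  (C1, C2, I1 all integral)

#4 |J3  (Se1: effort source, stroke at far end)
#2 |J3  (C1 outputs effort q/C1)
#3 |I1  (I1: I, integral causality)
#0 |J1  (J1 needs exactly one e-in)
#1 |J2  (only one effort-in slot at J2)
#5 |J3  (J3 flow already set via bond 1)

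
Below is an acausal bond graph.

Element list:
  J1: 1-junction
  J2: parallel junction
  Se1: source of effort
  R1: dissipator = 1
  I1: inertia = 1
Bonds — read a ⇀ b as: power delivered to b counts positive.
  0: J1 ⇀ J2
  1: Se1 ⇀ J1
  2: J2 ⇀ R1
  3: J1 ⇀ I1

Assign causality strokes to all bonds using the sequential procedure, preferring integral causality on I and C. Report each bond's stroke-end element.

b0 →J1
b1 →J1
b2 →J2
b3 →I1

β1 stroke at J1  (source Se1 imposes e)
β3 stroke at I1  (I1 integral (f out))
β0 stroke at J1  (J1 flow already set via bond 3)
β2 stroke at J2  (only one effort-in slot at J2)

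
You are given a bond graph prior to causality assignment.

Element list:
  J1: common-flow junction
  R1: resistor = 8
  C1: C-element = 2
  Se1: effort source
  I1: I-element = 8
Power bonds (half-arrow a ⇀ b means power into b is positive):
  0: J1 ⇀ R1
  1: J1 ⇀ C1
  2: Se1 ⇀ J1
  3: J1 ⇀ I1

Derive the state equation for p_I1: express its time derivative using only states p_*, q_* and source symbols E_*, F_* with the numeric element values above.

β2 →J1  (source Se1 imposes e)
β1 →J1  (C1: C, integral causality)
β3 →I1  (I1 integral (f out))
β0 →J1  (1-jn J1 has f-setter on 3)

dp_I1/dt = E_Se1 - p_I1 - q_C1/2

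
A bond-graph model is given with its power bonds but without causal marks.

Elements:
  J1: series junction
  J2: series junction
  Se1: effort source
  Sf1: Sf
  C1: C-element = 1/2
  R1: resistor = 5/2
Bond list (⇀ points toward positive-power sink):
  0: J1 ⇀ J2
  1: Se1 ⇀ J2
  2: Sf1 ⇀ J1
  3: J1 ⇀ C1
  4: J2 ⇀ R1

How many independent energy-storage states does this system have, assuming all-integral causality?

1  (C1 all integral)

β1 stroke at J2  (Se1: effort source, stroke at far end)
β2 stroke at Sf1  (source Sf1 imposes f)
β0 stroke at J1  (1-jn J1 has f-setter on 2)
β3 stroke at J1  (J1 flow already set via bond 2)
β4 stroke at J2  (J2: bond 0 brought flow, rest push out)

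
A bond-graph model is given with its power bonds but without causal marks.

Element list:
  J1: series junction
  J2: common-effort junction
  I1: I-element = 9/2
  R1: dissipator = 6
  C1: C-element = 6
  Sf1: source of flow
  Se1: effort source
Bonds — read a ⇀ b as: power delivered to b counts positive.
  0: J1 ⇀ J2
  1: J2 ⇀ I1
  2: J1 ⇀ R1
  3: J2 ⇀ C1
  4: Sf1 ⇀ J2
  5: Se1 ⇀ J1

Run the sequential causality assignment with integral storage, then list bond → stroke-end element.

#4 stroke→Sf1  (Sf1 (Sf) sets flow on bond)
#5 stroke→J1  (source Se1 imposes e)
#1 stroke→I1  (I1 outputs flow p/I1)
#3 stroke→J2  (C1: C, integral causality)
#0 stroke→J1  (common-e at J2 fixed by 3)
#2 stroke→R1  (J1: last free bond brings flow in)

#0 stroke at J1
#1 stroke at I1
#2 stroke at R1
#3 stroke at J2
#4 stroke at Sf1
#5 stroke at J1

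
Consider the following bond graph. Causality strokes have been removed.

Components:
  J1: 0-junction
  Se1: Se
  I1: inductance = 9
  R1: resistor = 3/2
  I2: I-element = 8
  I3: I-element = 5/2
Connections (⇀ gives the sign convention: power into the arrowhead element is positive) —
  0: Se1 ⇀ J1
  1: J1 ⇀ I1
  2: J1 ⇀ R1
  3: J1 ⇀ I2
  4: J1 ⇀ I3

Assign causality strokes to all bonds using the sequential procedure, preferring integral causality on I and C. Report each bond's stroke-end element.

b0 stroke at J1
b1 stroke at I1
b2 stroke at R1
b3 stroke at I2
b4 stroke at I3

b0 →J1  (Se1 (Se) sets effort on bond)
b1 →I1  (0-jn J1 has e-setter on 0)
b2 →R1  (common-e at J1 fixed by 0)
b3 →I2  (common-e at J1 fixed by 0)
b4 →I3  (common-e at J1 fixed by 0)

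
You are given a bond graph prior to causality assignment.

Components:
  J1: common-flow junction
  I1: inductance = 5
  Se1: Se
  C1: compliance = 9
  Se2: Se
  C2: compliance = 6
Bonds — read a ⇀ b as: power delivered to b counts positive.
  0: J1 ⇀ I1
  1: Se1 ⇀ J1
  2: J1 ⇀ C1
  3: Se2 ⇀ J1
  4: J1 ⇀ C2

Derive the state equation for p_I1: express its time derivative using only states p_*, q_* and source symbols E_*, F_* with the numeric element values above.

dp_I1/dt = E_Se1 + E_Se2 - q_C1/9 - q_C2/6

#1 stroke→J1  (source Se1 imposes e)
#3 stroke→J1  (Se2 (Se) sets effort on bond)
#0 stroke→I1  (I1 outputs flow p/I1)
#2 stroke→J1  (J1 flow already set via bond 0)
#4 stroke→J1  (J1: bond 0 brought flow, rest push out)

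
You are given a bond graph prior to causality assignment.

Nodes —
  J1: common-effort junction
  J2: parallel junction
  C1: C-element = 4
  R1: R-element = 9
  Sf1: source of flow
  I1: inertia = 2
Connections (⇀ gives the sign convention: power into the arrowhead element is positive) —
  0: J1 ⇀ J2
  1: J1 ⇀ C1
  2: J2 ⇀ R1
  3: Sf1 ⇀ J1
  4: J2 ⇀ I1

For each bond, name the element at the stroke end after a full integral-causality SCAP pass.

#3 stroke at Sf1  (source Sf1 imposes f)
#1 stroke at J1  (C1 integral (e out))
#0 stroke at J2  (J1 effort already set via bond 1)
#2 stroke at R1  (0-jn J2 has e-setter on 0)
#4 stroke at I1  (J2 effort already set via bond 0)

bond 0 |J2
bond 1 |J1
bond 2 |R1
bond 3 |Sf1
bond 4 |I1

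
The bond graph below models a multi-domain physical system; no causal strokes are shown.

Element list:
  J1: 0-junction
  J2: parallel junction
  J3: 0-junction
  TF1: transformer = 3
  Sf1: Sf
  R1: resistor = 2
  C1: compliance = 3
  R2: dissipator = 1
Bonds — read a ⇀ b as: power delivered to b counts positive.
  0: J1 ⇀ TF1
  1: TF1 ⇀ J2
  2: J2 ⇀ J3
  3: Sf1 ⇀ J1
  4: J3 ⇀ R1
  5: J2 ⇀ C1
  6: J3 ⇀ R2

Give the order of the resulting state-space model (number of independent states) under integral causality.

1  (C1 all integral)

bond 3 →Sf1  (Sf1: flow source, stroke at near end)
bond 0 →J1  (J1 needs exactly one e-in)
bond 1 →TF1  (TF1: transformer flips bond 0)
bond 5 →J2  (C1 integral (e out))
bond 2 →J3  (J2 effort already set via bond 5)
bond 4 →R1  (common-e at J3 fixed by 2)
bond 6 →R2  (0-jn J3 has e-setter on 2)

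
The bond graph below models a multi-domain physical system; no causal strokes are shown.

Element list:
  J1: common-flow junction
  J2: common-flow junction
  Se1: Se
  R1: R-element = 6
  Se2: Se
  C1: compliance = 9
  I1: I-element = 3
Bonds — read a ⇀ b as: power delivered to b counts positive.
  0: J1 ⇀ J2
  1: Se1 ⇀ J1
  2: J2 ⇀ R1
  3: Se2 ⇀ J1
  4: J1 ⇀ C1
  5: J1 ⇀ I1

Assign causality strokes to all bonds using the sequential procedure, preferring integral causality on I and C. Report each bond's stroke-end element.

β1 stroke at J1  (Se1: effort source, stroke at far end)
β3 stroke at J1  (source Se2 imposes e)
β4 stroke at J1  (C1 integral (e out))
β5 stroke at I1  (I1 integral (f out))
β0 stroke at J1  (1-jn J1 has f-setter on 5)
β2 stroke at J2  (1-jn J2 has f-setter on 0)

b0 →J1
b1 →J1
b2 →J2
b3 →J1
b4 →J1
b5 →I1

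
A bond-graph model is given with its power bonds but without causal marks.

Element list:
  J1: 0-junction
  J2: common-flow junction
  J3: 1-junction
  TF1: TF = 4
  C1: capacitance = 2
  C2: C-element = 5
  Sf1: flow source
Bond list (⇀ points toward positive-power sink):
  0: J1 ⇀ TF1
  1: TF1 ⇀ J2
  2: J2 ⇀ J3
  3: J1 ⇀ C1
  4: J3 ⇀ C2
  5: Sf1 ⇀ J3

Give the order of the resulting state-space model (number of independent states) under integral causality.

2  (C1, C2 all integral)

β5 stroke at Sf1  (source Sf1 imposes f)
β2 stroke at J3  (J3 flow already set via bond 5)
β4 stroke at J3  (J3: bond 5 brought flow, rest push out)
β1 stroke at J2  (1-jn J2 has f-setter on 2)
β0 stroke at TF1  (TF1: transformer flips bond 1)
β3 stroke at J1  (only one effort-in slot at J1)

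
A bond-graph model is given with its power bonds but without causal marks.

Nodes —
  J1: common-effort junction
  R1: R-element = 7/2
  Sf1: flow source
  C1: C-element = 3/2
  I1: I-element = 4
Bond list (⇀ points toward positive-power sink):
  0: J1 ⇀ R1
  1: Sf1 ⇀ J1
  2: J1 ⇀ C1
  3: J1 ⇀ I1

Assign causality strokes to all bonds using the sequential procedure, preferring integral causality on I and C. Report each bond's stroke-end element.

bond 1 stroke at Sf1  (source Sf1 imposes f)
bond 2 stroke at J1  (C1 outputs effort q/C1)
bond 0 stroke at R1  (common-e at J1 fixed by 2)
bond 3 stroke at I1  (0-jn J1 has e-setter on 2)

bond 0 →R1
bond 1 →Sf1
bond 2 →J1
bond 3 →I1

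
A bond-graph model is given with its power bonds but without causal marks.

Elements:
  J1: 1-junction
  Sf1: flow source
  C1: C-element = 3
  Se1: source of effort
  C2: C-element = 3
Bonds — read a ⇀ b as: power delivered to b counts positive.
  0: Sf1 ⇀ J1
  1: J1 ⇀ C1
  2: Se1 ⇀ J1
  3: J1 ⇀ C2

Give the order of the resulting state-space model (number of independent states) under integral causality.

#0 |Sf1  (Sf1: flow source, stroke at near end)
#2 |J1  (Se1: effort source, stroke at far end)
#1 |J1  (1-jn J1 has f-setter on 0)
#3 |J1  (J1 flow already set via bond 0)

2  (C1, C2 all integral)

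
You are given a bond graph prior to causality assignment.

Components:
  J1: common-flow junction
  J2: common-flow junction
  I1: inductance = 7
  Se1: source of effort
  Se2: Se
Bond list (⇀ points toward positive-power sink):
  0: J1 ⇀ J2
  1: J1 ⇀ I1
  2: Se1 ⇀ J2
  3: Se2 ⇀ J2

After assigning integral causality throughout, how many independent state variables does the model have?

β2 →J2  (Se1 fixes effort; stroke away)
β3 →J2  (source Se2 imposes e)
β0 →J1  (J2: last free bond brings flow in)
β1 →I1  (only one flow-in slot at J1)

1  (I1 all integral)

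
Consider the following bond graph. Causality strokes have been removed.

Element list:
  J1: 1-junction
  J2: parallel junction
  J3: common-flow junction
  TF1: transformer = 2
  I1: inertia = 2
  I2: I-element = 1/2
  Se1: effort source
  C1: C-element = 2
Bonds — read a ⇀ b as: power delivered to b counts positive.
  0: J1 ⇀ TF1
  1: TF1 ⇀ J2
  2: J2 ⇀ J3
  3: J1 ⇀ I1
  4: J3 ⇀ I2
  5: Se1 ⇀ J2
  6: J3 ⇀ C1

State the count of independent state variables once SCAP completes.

#5 |J2  (Se1: effort source, stroke at far end)
#1 |TF1  (0-jn J2 has e-setter on 5)
#2 |J3  (0-jn J2 has e-setter on 5)
#0 |J1  (through TF1, causality passes straight; one stroke at TF1)
#3 |I1  (J1 needs exactly one f-in)
#4 |I2  (I2 integral (f out))
#6 |J3  (J3 flow already set via bond 4)

3  (C1, I1, I2 all integral)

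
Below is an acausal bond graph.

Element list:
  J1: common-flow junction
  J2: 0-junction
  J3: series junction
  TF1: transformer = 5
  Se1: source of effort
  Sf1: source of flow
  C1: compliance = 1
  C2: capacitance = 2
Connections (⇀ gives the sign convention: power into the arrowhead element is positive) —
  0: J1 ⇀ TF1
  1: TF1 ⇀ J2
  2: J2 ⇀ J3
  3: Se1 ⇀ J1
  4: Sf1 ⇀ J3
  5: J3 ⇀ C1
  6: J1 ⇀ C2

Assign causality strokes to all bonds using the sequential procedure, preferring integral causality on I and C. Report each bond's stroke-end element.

bond 0 stroke→TF1
bond 1 stroke→J2
bond 2 stroke→J3
bond 3 stroke→J1
bond 4 stroke→Sf1
bond 5 stroke→J3
bond 6 stroke→J1

b3 →J1  (Se1 (Se) sets effort on bond)
b4 →Sf1  (Sf1 fixes flow; stroke at Sf1)
b2 →J3  (J3: bond 4 brought flow, rest push out)
b5 →J3  (J3 flow already set via bond 4)
b1 →J2  (closing 0-jn rule on J2)
b0 →TF1  (through TF1, causality passes straight; one stroke at TF1)
b6 →J1  (J1: bond 0 brought flow, rest push out)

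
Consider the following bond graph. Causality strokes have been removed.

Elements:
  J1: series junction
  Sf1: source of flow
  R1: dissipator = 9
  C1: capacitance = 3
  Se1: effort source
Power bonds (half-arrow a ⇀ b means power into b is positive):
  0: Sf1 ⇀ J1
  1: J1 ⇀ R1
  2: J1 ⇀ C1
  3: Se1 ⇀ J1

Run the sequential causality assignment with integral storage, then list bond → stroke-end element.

β0 stroke at Sf1  (Sf1 fixes flow; stroke at Sf1)
β3 stroke at J1  (Se1: effort source, stroke at far end)
β1 stroke at J1  (J1 flow already set via bond 0)
β2 stroke at J1  (common-f at J1 fixed by 0)

b0 →Sf1
b1 →J1
b2 →J1
b3 →J1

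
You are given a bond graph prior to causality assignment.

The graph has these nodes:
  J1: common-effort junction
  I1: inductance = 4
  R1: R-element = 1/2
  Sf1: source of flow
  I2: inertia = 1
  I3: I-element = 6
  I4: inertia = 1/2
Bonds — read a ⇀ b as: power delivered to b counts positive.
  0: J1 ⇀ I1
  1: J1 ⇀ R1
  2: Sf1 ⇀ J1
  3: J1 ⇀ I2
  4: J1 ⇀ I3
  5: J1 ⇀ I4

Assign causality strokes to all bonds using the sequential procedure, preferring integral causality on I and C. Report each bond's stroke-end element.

b2 stroke→Sf1  (Sf1 (Sf) sets flow on bond)
b0 stroke→I1  (I1: I, integral causality)
b3 stroke→I2  (I2 outputs flow p/I2)
b4 stroke→I3  (I3 integral (f out))
b5 stroke→I4  (I4 integral (f out))
b1 stroke→J1  (J1 needs exactly one e-in)

#0 stroke→I1
#1 stroke→J1
#2 stroke→Sf1
#3 stroke→I2
#4 stroke→I3
#5 stroke→I4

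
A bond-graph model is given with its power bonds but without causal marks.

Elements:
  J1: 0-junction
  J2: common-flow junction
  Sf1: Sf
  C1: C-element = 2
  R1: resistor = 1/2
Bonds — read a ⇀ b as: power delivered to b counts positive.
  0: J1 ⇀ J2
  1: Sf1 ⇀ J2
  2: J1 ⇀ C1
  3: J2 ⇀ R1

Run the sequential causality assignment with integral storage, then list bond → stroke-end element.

#0 stroke at J2
#1 stroke at Sf1
#2 stroke at J1
#3 stroke at J2

#1 →Sf1  (Sf1 fixes flow; stroke at Sf1)
#0 →J2  (common-f at J2 fixed by 1)
#3 →J2  (J2: bond 1 brought flow, rest push out)
#2 →J1  (closing 0-jn rule on J1)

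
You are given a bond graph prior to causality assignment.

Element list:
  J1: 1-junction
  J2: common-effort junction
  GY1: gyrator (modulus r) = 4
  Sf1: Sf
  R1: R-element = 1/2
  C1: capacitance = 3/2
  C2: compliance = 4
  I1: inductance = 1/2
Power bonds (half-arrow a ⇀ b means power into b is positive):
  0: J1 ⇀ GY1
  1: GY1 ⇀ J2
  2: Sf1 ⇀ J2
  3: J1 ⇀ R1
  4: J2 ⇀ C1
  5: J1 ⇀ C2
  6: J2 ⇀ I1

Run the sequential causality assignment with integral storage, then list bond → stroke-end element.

β0 stroke at GY1
β1 stroke at GY1
β2 stroke at Sf1
β3 stroke at J1
β4 stroke at J2
β5 stroke at J1
β6 stroke at I1

b2 stroke at Sf1  (source Sf1 imposes f)
b4 stroke at J2  (C1: C, integral causality)
b1 stroke at GY1  (J2: bond 4 brought effort, rest push out)
b6 stroke at I1  (0-jn J2 has e-setter on 4)
b0 stroke at GY1  (GY1: gyrator matches bond 1)
b3 stroke at J1  (J1: bond 0 brought flow, rest push out)
b5 stroke at J1  (J1 flow already set via bond 0)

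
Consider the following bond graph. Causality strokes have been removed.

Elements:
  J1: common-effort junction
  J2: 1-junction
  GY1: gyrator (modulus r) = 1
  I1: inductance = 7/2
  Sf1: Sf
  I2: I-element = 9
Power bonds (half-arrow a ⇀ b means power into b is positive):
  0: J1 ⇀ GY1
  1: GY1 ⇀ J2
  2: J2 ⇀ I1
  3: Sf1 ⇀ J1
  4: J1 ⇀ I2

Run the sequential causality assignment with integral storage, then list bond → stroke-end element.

β0 →J1
β1 →J2
β2 →I1
β3 →Sf1
β4 →I2

b3 →Sf1  (source Sf1 imposes f)
b2 →I1  (I1: I, integral causality)
b1 →J2  (J2 flow already set via bond 2)
b0 →J1  (GY GY1: same side as bond 1)
b4 →I2  (0-jn J1 has e-setter on 0)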